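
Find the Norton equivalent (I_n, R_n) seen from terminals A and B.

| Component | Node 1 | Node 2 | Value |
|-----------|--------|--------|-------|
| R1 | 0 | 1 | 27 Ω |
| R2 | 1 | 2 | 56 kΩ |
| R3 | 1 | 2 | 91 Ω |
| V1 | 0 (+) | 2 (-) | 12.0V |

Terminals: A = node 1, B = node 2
Find the Thévenin equivalent first; then I_n = V_th/R_th and R_n = R_th.
Step 1 — V_th is the open-circuit voltage V_A - V_B (nothing connected across the terminals).
Nodal analysis, taking node 2 as the 0 V reference.
Source V1 fixes V_0 = 12 V.
KCL at each unknown node (sum of currents leaving = 0; resistances in Ω):
  Node 1: (V_1 - 12)/27 + (V_1 - 0)/56000 + (V_1 - 0)/91 = 0
Collecting terms: 0.04804 × V_1 = 0.4444  =>  V_1 = 9.251 V
V_th = V_1 - V_2 = 9.251 - 0 = 9.251 V
Step 2 — R_th: zero the source — replace V1 by a short circuit (node 2 merges into node 0) — and find the resistance seen between A (node 1) and B (node 0).
Reduce the network between node 1 (A) and node 0 (B) by series/parallel combination:
  Rp1 = R1 ‖ R2 ‖ R3 (parallel, all between nodes 0 and 1) = 1/(1/27 + 1/56000 + 1/91) = 20.81 Ω
R_th = 20.81 Ω
I_n = V_th/R_th = 9.251/20.81 = 0.4444 A, and R_n = R_th = 20.81 Ω

Final answer: I_n = 0.4444 A, R_n = 20.81 Ω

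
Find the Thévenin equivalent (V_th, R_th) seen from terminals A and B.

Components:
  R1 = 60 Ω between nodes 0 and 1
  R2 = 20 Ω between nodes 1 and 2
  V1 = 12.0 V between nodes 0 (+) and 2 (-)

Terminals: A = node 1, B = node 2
Step 1 — V_th is the open-circuit voltage V_A - V_B (nothing connected across the terminals).
Nodal analysis, taking node 2 as the 0 V reference.
Source V1 fixes V_0 = 12 V.
KCL at each unknown node (sum of currents leaving = 0; resistances in Ω):
  Node 1: (V_1 - 12)/60 + (V_1 - 0)/20 = 0
Collecting terms: 0.06667 × V_1 = 0.2  =>  V_1 = 3 V
V_th = V_1 - V_2 = 3 - 0 = 3 V
Step 2 — R_th: zero the source — replace V1 by a short circuit (node 2 merges into node 0) — and find the resistance seen between A (node 1) and B (node 0).
Reduce the network between node 1 (A) and node 0 (B) by series/parallel combination:
  Rp1 = R1 ‖ R2 (parallel, both between nodes 0 and 1) = 1/(1/60 + 1/20) = 15 Ω
R_th = 15 Ω

Final answer: V_th = 3 V, R_th = 15 Ω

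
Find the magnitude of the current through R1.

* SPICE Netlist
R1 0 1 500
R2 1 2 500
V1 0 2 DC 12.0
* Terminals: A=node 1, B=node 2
Nodal analysis, taking node 2 as the 0 V reference.
Source V1 fixes V_0 = 12 V.
KCL at each unknown node (sum of currents leaving = 0; resistances in Ω):
  Node 1: (V_1 - 12)/500 + (V_1 - 0)/500 = 0
Collecting terms: 0.004 × V_1 = 0.024  =>  V_1 = 6 V
I_R1 = (V_0 - V_1)/R1 = (12 - 6)/500 = 0.012 A
|I_R1| = 0.012 A

Final answer: |I_R1| = 0.012 A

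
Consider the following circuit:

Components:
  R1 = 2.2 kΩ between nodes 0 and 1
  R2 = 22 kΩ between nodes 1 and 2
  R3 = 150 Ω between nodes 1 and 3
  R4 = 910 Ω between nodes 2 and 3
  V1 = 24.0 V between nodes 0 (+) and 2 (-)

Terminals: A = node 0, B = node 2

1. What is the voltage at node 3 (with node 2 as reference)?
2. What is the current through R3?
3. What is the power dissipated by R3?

Nodal analysis, taking node 2 as the 0 V reference.
Source V1 fixes V_0 = 24 V.
KCL at each unknown node (sum of currents leaving = 0; resistances in Ω):
  Node 1: (V_1 - 24)/2200 + (V_1 - 0)/22000 + (V_1 - V_3)/150 = 0
  Node 3: (V_3 - V_1)/150 + (V_3 - 0)/910 = 0
Collecting terms (coefficients in siemens):
  0.007167·V_1 - 0.006667·V_3 = 0.01091
  0.007766·V_3 - 0.006667·V_1 = 0
Determinant D = (0.007167)(0.007766) - (-0.006667)(-0.006667) = 0.00001121
V_1 = [(0.01091)(0.007766) - (-0.006667)(0)]/D = 7.558 V
V_3 = [(0.007167)(0) - (0.01091)(-0.006667)]/D = 6.488 V
Part 1:
  Read off the nodal solution: V_3 = 6.488 V
Part 2:
  I_R3 = (V_1 - V_3)/R3 = (7.558 - 6.488)/150 = 0.00713 A
  Magnitude: I_R3 = 0.00713 A
Part 3:
  I_R3 = (V_1 - V_3)/R3 = (7.558 - 6.488)/150 = 0.00713 A
  P_R3 = I_R3² × R3 = (0.00713)² × 150 = 0.007626 W

Final answers:
1. V_3 = 6.488 V
2. I_R3 = 0.00713 A
3. P_R3 = 0.007626 W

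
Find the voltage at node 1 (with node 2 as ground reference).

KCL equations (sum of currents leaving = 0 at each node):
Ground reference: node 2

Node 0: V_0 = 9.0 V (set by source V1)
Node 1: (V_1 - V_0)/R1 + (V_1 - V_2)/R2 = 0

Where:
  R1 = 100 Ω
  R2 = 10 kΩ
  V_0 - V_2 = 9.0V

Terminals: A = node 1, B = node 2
Nodal analysis, taking node 2 as the 0 V reference.
Source V1 fixes V_0 = 9 V.
KCL at each unknown node (sum of currents leaving = 0; resistances in Ω):
  Node 1: (V_1 - 9)/100 + (V_1 - 0)/10000 = 0
Collecting terms: 0.0101 × V_1 = 0.09  =>  V_1 = 8.911 V
The requested potential is V_1 = 8.911 V.

Final answer: V_1 = 8.911 V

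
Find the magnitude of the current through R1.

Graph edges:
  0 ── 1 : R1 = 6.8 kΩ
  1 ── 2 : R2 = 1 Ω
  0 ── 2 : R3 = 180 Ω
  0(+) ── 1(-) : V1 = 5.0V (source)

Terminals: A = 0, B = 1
Nodal analysis, taking node 1 as the 0 V reference.
Source V1 fixes V_0 = 5 V.
KCL at each unknown node (sum of currents leaving = 0; resistances in Ω):
  Node 2: (V_2 - 0)/1 + (V_2 - 5)/180 = 0
Collecting terms: 1.006 × V_2 = 0.02778  =>  V_2 = 0.02762 V
I_R1 = (V_0 - V_1)/R1 = (5 - 0)/6800 = 0.0007353 A
|I_R1| = 0.0007353 A

Final answer: |I_R1| = 0.0007353 A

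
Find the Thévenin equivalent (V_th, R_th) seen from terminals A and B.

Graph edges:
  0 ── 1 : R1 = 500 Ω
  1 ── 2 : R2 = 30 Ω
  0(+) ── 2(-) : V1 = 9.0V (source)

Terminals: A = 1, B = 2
Step 1 — V_th is the open-circuit voltage V_A - V_B (nothing connected across the terminals).
Nodal analysis, taking node 2 as the 0 V reference.
Source V1 fixes V_0 = 9 V.
KCL at each unknown node (sum of currents leaving = 0; resistances in Ω):
  Node 1: (V_1 - 9)/500 + (V_1 - 0)/30 = 0
Collecting terms: 0.03533 × V_1 = 0.018  =>  V_1 = 0.5094 V
V_th = V_1 - V_2 = 0.5094 - 0 = 0.5094 V
Step 2 — R_th: zero the source — replace V1 by a short circuit (node 2 merges into node 0) — and find the resistance seen between A (node 1) and B (node 0).
Reduce the network between node 1 (A) and node 0 (B) by series/parallel combination:
  Rp1 = R1 ‖ R2 (parallel, both between nodes 0 and 1) = 1/(1/500 + 1/30) = 28.3 Ω
R_th = 28.3 Ω

Final answer: V_th = 0.5094 V, R_th = 28.3 Ω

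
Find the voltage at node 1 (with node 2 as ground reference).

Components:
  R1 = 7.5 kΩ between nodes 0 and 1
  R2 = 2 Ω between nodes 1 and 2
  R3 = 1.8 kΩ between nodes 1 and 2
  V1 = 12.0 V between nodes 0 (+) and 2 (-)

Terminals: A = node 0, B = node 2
Nodal analysis, taking node 2 as the 0 V reference.
Source V1 fixes V_0 = 12 V.
KCL at each unknown node (sum of currents leaving = 0; resistances in Ω):
  Node 1: (V_1 - 12)/7500 + (V_1 - 0)/2 + (V_1 - 0)/1800 = 0
Collecting terms: 0.5007 × V_1 = 0.0016  =>  V_1 = 0.003196 V
The requested potential is V_1 = 0.003196 V.

Final answer: V_1 = 0.003196 V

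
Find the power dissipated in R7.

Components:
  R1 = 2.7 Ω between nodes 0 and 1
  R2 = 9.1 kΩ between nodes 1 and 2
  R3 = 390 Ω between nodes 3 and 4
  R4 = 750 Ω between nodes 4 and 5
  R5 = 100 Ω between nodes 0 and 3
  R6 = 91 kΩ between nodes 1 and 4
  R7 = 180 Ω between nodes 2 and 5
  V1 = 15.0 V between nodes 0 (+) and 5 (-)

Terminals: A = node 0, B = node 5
Nodal analysis, taking node 5 as the 0 V reference.
Source V1 fixes V_0 = 15 V.
KCL at each unknown node (sum of currents leaving = 0; resistances in Ω):
  Node 1: (V_1 - 15)/2.7 + (V_1 - V_2)/9100 + (V_1 - V_4)/91000 = 0
  Node 2: (V_2 - V_1)/9100 + (V_2 - 0)/180 = 0
  Node 3: (V_3 - V_4)/390 + (V_3 - 15)/100 = 0
  Node 4: (V_4 - V_3)/390 + (V_4 - 0)/750 + (V_4 - V_1)/91000 = 0
Collecting terms (coefficients in siemens):
  0.3705·V_1 - 0.0001099·V_2 - 0.00001099·V_4 = 5.556
  0.005665·V_2 - 0.0001099·V_1 = 0
  0.01256·V_3 - 0.002564·V_4 = 0.15
  0.003908·V_4 - 0.00001099·V_1 - 0.002564·V_3 = 0
Solving these 4 simultaneous equations (Gaussian elimination) gives:
  V_1 = 15 V, V_2 = 0.2909 V, V_3 = 13.79 V, V_4 = 9.092 V
I_R7 = (V_2 - V_5)/R7 = (0.2909 - 0)/180 = 0.001616 A
P_R7 = I_R7² × R7 = (0.001616)² × 180 = 0.00047 W

Final answer: 0.00047 W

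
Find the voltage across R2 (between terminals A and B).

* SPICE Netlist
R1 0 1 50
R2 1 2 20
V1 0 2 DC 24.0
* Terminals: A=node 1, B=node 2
R1 and R2 are in series across V1 (node 0 → node 1 → node 2), and the output A–B is taken across R2, so this is a voltage divider.
Series current: I = V1/(R1 + R2) = 24/(50 + 20) = 24/70 = 0.3429 A
V_R2 = I × R2 = V1 × R2/(R1 + R2) = 24 × 20/70 = 6.857 V

Final answer: 6.857 V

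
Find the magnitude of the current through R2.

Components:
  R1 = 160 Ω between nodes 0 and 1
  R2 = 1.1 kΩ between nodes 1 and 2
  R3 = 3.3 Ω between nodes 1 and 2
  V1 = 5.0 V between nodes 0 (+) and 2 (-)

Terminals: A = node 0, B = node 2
Nodal analysis, taking node 2 as the 0 V reference.
Source V1 fixes V_0 = 5 V.
KCL at each unknown node (sum of currents leaving = 0; resistances in Ω):
  Node 1: (V_1 - 5)/160 + (V_1 - 0)/1100 + (V_1 - 0)/3.3 = 0
Collecting terms: 0.3102 × V_1 = 0.03125  =>  V_1 = 0.1007 V
I_R2 = (V_1 - V_2)/R2 = (0.1007 - 0)/1100 = 0.00009159 A
|I_R2| = 0.00009159 A

Final answer: |I_R2| = 9.159e-05 A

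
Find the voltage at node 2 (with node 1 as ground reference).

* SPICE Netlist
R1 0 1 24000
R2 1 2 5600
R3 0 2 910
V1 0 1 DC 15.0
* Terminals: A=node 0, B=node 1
Nodal analysis, taking node 1 as the 0 V reference.
Source V1 fixes V_0 = 15 V.
KCL at each unknown node (sum of currents leaving = 0; resistances in Ω):
  Node 2: (V_2 - 0)/5600 + (V_2 - 15)/910 = 0
Collecting terms: 0.001277 × V_2 = 0.01648  =>  V_2 = 12.9 V
The requested potential is V_2 = 12.9 V.

Final answer: V_2 = 12.9 V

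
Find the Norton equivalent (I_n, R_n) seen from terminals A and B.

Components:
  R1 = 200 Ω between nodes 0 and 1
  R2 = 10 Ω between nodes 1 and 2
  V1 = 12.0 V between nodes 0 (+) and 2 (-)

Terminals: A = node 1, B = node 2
Find the Thévenin equivalent first; then I_n = V_th/R_th and R_n = R_th.
Step 1 — V_th is the open-circuit voltage V_A - V_B (nothing connected across the terminals).
Nodal analysis, taking node 2 as the 0 V reference.
Source V1 fixes V_0 = 12 V.
KCL at each unknown node (sum of currents leaving = 0; resistances in Ω):
  Node 1: (V_1 - 12)/200 + (V_1 - 0)/10 = 0
Collecting terms: 0.105 × V_1 = 0.06  =>  V_1 = 0.5714 V
V_th = V_1 - V_2 = 0.5714 - 0 = 0.5714 V
Step 2 — R_th: zero the source — replace V1 by a short circuit (node 2 merges into node 0) — and find the resistance seen between A (node 1) and B (node 0).
Reduce the network between node 1 (A) and node 0 (B) by series/parallel combination:
  Rp1 = R1 ‖ R2 (parallel, both between nodes 0 and 1) = 1/(1/200 + 1/10) = 9.524 Ω
R_th = 9.524 Ω
I_n = V_th/R_th = 0.5714/9.524 = 0.06 A, and R_n = R_th = 9.524 Ω

Final answer: I_n = 0.06 A, R_n = 9.524 Ω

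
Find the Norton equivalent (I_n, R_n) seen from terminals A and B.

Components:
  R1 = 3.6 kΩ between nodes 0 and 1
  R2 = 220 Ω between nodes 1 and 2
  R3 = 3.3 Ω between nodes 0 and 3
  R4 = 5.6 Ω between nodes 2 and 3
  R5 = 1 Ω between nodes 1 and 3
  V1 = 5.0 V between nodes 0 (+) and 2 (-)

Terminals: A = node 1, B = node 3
Find the Thévenin equivalent first; then I_n = V_th/R_th and R_n = R_th.
Step 1 — V_th is the open-circuit voltage V_A - V_B (nothing connected across the terminals).
Nodal analysis, taking node 2 as the 0 V reference.
Source V1 fixes V_0 = 5 V.
KCL at each unknown node (sum of currents leaving = 0; resistances in Ω):
  Node 1: (V_1 - 5)/3600 + (V_1 - 0)/220 + (V_1 - V_3)/1 = 0
  Node 3: (V_3 - 5)/3.3 + (V_3 - 0)/5.6 + (V_3 - V_1)/1 = 0
Collecting terms (coefficients in siemens):
  1.005·V_1 - 1·V_3 = 0.001389
  1.482·V_3 - 1·V_1 = 1.515
Determinant D = (1.005)(1.482) - (-1)(-1) = 0.4887
V_1 = [(0.001389)(1.482) - (-1)(1.515)]/D = 3.104 V
V_3 = [(1.005)(1.515) - (0.001389)(-1)]/D = 3.118 V
V_th = V_1 - V_3 = 3.104 - 3.118 = -0.01358 V
Step 2 — R_th: zero the source — replace V1 by a short circuit (node 2 merges into node 0) — and find the resistance seen between A (node 1) and B (node 3).
Reduce the network between node 1 (A) and node 3 (B) by series/parallel combination:
  Rp1 = R1 ‖ R2 (parallel, both between nodes 0 and 1) = 1/(1/3600 + 1/220) = 207.3 Ω
  Rp2 = R3 ‖ R4 (parallel, both between nodes 0 and 3) = 1/(1/3.3 + 1/5.6) = 2.076 Ω
  Rs1 = Rp1 + Rp2 (series, joined only at node 0) = 207.3 + 2.076 = 209.4 Ω
  Rp3 = R5 ‖ Rs1 (parallel, both between nodes 1 and 3) = 1/(1/1 + 1/209.4) = 0.9952 Ω
R_th = 0.9952 Ω
I_n = V_th/R_th = -0.01358/0.9952 = -0.01365 A, and R_n = R_th = 0.9952 Ω

Final answer: I_n = -0.01365 A, R_n = 0.9952 Ω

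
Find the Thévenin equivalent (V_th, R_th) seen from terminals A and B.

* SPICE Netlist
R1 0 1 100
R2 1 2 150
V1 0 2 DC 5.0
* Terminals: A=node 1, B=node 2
Step 1 — V_th is the open-circuit voltage V_A - V_B (nothing connected across the terminals).
Nodal analysis, taking node 2 as the 0 V reference.
Source V1 fixes V_0 = 5 V.
KCL at each unknown node (sum of currents leaving = 0; resistances in Ω):
  Node 1: (V_1 - 5)/100 + (V_1 - 0)/150 = 0
Collecting terms: 0.01667 × V_1 = 0.05  =>  V_1 = 3 V
V_th = V_1 - V_2 = 3 - 0 = 3 V
Step 2 — R_th: zero the source — replace V1 by a short circuit (node 2 merges into node 0) — and find the resistance seen between A (node 1) and B (node 0).
Reduce the network between node 1 (A) and node 0 (B) by series/parallel combination:
  Rp1 = R1 ‖ R2 (parallel, both between nodes 0 and 1) = 1/(1/100 + 1/150) = 60 Ω
R_th = 60 Ω

Final answer: V_th = 3 V, R_th = 60 Ω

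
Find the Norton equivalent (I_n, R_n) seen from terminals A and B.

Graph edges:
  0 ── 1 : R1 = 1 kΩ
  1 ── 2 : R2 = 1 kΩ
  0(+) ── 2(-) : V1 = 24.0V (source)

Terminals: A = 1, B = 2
Find the Thévenin equivalent first; then I_n = V_th/R_th and R_n = R_th.
Step 1 — V_th is the open-circuit voltage V_A - V_B (nothing connected across the terminals).
Nodal analysis, taking node 2 as the 0 V reference.
Source V1 fixes V_0 = 24 V.
KCL at each unknown node (sum of currents leaving = 0; resistances in Ω):
  Node 1: (V_1 - 24)/1000 + (V_1 - 0)/1000 = 0
Collecting terms: 0.002 × V_1 = 0.024  =>  V_1 = 12 V
V_th = V_1 - V_2 = 12 - 0 = 12 V
Step 2 — R_th: zero the source — replace V1 by a short circuit (node 2 merges into node 0) — and find the resistance seen between A (node 1) and B (node 0).
Reduce the network between node 1 (A) and node 0 (B) by series/parallel combination:
  Rp1 = R1 ‖ R2 (parallel, both between nodes 0 and 1) = 1/(1/1000 + 1/1000) = 500 Ω
R_th = 500 Ω
I_n = V_th/R_th = 12/500 = 0.024 A, and R_n = R_th = 500 Ω

Final answer: I_n = 0.024 A, R_n = 500 Ω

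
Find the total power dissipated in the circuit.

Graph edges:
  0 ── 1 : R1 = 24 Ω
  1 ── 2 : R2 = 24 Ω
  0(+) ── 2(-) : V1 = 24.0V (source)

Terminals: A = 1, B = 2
Nodal analysis, taking node 2 as the 0 V reference.
Source V1 fixes V_0 = 24 V.
KCL at each unknown node (sum of currents leaving = 0; resistances in Ω):
  Node 1: (V_1 - 24)/24 + (V_1 - 0)/24 = 0
Collecting terms: 0.08333 × V_1 = 1  =>  V_1 = 12 V
Power in each resistor, P = (ΔV)²/R:
  P_R1 = (24 - 12)²/24 = 6 W
  P_R2 = (12 - 0)²/24 = 6 W
P_total = P_R1 + P_R2 = 12 W

Final answer: 12 W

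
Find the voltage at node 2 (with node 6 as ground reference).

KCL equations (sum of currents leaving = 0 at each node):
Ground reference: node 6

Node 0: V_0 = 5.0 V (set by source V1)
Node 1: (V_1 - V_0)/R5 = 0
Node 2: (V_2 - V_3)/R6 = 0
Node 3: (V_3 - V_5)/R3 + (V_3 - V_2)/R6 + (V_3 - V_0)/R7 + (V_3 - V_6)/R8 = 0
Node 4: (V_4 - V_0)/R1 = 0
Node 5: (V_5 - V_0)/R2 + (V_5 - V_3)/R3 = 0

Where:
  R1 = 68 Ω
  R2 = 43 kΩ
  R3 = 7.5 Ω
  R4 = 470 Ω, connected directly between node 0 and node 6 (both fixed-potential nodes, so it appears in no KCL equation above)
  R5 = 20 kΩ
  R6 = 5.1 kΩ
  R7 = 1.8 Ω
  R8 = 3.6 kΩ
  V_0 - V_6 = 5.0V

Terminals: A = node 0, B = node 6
Nodal analysis, taking node 6 as the 0 V reference.
Source V1 fixes V_0 = 5 V.
KCL at each unknown node (sum of currents leaving = 0; resistances in Ω):
  Node 1: (V_1 - 5)/20000 = 0
  Node 2: (V_2 - V_3)/5100 = 0
  Node 3: (V_3 - V_5)/7.5 + (V_3 - V_2)/5100 + (V_3 - 5)/1.8 + (V_3 - 0)/3600 = 0
  Node 4: (V_4 - 5)/68 = 0
  Node 5: (V_5 - 5)/43000 + (V_5 - V_3)/7.5 = 0
Collecting terms (coefficients in siemens):
  0.00005·V_1 = 0.00025
  0.0001961·V_2 - 0.0001961·V_3 = 0
  0.6894·V_3 - 0.0001961·V_2 - 0.1333·V_5 = 2.778
  0.01471·V_4 = 0.07353
  0.1334·V_5 - 0.1333·V_3 = 0.0001163
Solving these 5 simultaneous equations (Gaussian elimination) gives:
  V_1 = 5 V, V_2 = 4.998 V, V_3 = 4.998 V, V_4 = 5 V
  V_5 = 4.998 V
The requested potential is V_2 = 4.998 V.

Final answer: V_2 = 4.998 V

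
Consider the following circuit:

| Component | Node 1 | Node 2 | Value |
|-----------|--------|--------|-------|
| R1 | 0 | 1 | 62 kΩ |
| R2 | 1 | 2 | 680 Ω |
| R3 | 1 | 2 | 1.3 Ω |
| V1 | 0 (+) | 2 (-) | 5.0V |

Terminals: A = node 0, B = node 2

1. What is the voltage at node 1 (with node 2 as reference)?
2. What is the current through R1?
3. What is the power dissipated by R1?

Nodal analysis, taking node 2 as the 0 V reference.
Source V1 fixes V_0 = 5 V.
KCL at each unknown node (sum of currents leaving = 0; resistances in Ω):
  Node 1: (V_1 - 5)/62000 + (V_1 - 0)/680 + (V_1 - 0)/1.3 = 0
Collecting terms: 0.7707 × V_1 = 0.00008065  =>  V_1 = 0.0001046 V
Part 1:
  Read off the nodal solution: V_1 = 0.0001046 V
Part 2:
  I_R1 = (V_0 - V_1)/R1 = (5 - 0.0001046)/62000 = 0.00008064 A
  Magnitude: I_R1 = 0.00008064 A
Part 3:
  I_R1 = (V_0 - V_1)/R1 = (5 - 0.0001046)/62000 = 0.00008064 A
  P_R1 = I_R1² × R1 = (0.00008064)² × 62000 = 0.0004032 W

Final answers:
1. V_1 = 0.0001046 V
2. I_R1 = 8.064e-05 A
3. P_R1 = 0.0004032 W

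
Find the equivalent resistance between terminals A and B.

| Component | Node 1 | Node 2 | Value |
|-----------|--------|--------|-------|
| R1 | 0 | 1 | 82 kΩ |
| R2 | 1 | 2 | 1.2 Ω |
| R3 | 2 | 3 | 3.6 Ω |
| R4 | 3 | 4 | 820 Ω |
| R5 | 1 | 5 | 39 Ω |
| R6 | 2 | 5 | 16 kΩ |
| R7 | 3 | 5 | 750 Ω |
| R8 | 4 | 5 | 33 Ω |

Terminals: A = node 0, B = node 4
The network is not a plain series/parallel combination. Inject a 1 A test current into terminal A (node 0) and return it from terminal B (node 4); then R_eq = V_A / (1 A).
Nodal analysis, taking node 4 as the 0 V reference.
Current source I_test pushes 1 A into node 0 and draws it out of node 4.
KCL at each unknown node (sum of currents leaving = 0; resistances in Ω):
  Node 0: (V_0 - V_1)/82000 - 1 = 0
  Node 1: (V_1 - V_0)/82000 + (V_1 - V_2)/1.2 + (V_1 - V_5)/39 = 0
  Node 2: (V_2 - V_1)/1.2 + (V_2 - V_3)/3.6 + (V_2 - V_5)/16000 = 0
  Node 3: (V_3 - V_2)/3.6 + (V_3 - 0)/820 + (V_3 - V_5)/750 = 0
  Node 5: (V_5 - V_1)/39 + (V_5 - V_2)/16000 + (V_5 - V_3)/750 + (V_5 - 0)/33 = 0
Collecting terms (coefficients in siemens):
  0.0000122·V_0 - 0.0000122·V_1 = 1
  0.859·V_1 - 0.0000122·V_0 - 0.8333·V_2 - 0.02564·V_5 = 0
  1.111·V_2 - 0.8333·V_1 - 0.2778·V_3 - 0.0000625·V_5 = 0
  0.2803·V_3 - 0.2778·V_2 - 0.001333·V_5 = 0
  0.05734·V_5 - 0.02564·V_1 - 0.0000625·V_2 - 0.001333·V_3 = 0
Solving these 5 simultaneous equations (Gaussian elimination) gives:
  V_0 = 82060 V, V_1 = 64.56 V, V_2 = 64.41 V, V_3 = 63.97 V
  V_5 = 30.43 V
R_eq = V_0 / 1 A = 82060 Ω = 82.06 kΩ

Final answer: 82.06 kΩ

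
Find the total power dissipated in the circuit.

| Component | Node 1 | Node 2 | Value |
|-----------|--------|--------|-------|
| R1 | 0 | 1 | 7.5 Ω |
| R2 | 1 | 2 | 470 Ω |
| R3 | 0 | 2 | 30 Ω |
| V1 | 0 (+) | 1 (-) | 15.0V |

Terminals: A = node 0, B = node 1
Nodal analysis, taking node 1 as the 0 V reference.
Source V1 fixes V_0 = 15 V.
KCL at each unknown node (sum of currents leaving = 0; resistances in Ω):
  Node 2: (V_2 - 0)/470 + (V_2 - 15)/30 = 0
Collecting terms: 0.03546 × V_2 = 0.5  =>  V_2 = 14.1 V
Power in each resistor, P = (ΔV)²/R:
  P_R1 = (15 - 0)²/7.5 = 30 W
  P_R2 = (0 - 14.1)²/470 = 0.423 W
  P_R3 = (15 - 14.1)²/30 = 0.027 W
P_total = P_R1 + P_R2 + P_R3 = 30.45 W

Final answer: 30.45 W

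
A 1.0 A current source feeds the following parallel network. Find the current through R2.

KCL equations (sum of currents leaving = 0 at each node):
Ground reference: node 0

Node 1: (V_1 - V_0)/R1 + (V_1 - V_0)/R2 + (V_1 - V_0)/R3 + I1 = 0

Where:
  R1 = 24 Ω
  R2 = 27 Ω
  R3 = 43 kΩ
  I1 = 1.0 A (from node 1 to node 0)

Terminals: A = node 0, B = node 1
All resistors sit directly between nodes 0 and 1, so they are in parallel and share one voltage V; the full source current 1 A splits among them.
1/R_par = 1/24 + 1/27 + 1/43000 = 0.07873 S  =>  R_par = 12.7 Ω
V = I × R_par = 1 × 12.7 = 12.7 V
I_R2 = V/R2 = 12.7/27 = 0.4704 A

Final answer: 0.4704 A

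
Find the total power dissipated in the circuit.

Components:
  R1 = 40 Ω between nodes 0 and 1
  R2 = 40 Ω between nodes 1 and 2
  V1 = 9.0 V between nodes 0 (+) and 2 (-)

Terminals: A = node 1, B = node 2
Nodal analysis, taking node 2 as the 0 V reference.
Source V1 fixes V_0 = 9 V.
KCL at each unknown node (sum of currents leaving = 0; resistances in Ω):
  Node 1: (V_1 - 9)/40 + (V_1 - 0)/40 = 0
Collecting terms: 0.05 × V_1 = 0.225  =>  V_1 = 4.5 V
Power in each resistor, P = (ΔV)²/R:
  P_R1 = (9 - 4.5)²/40 = 0.5062 W
  P_R2 = (4.5 - 0)²/40 = 0.5062 W
P_total = P_R1 + P_R2 = 1.012 W

Final answer: 1.012 W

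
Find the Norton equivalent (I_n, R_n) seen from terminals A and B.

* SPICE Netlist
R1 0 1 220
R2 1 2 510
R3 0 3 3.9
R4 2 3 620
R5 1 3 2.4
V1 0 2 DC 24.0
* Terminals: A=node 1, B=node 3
Find the Thévenin equivalent first; then I_n = V_th/R_th and R_n = R_th.
Step 1 — V_th is the open-circuit voltage V_A - V_B (nothing connected across the terminals).
Nodal analysis, taking node 2 as the 0 V reference.
Source V1 fixes V_0 = 24 V.
KCL at each unknown node (sum of currents leaving = 0; resistances in Ω):
  Node 1: (V_1 - 24)/220 + (V_1 - 0)/510 + (V_1 - V_3)/2.4 = 0
  Node 3: (V_3 - 24)/3.9 + (V_3 - 0)/620 + (V_3 - V_1)/2.4 = 0
Collecting terms (coefficients in siemens):
  0.4232·V_1 - 0.4167·V_3 = 0.1091
  0.6747·V_3 - 0.4167·V_1 = 6.154
Determinant D = (0.4232)(0.6747) - (-0.4167)(-0.4167) = 0.1119
V_1 = [(0.1091)(0.6747) - (-0.4167)(6.154)]/D = 23.57 V
V_3 = [(0.4232)(6.154) - (0.1091)(-0.4167)]/D = 23.68 V
V_th = V_1 - V_3 = 23.57 - 23.68 = -0.1063 V
Step 2 — R_th: zero the source — replace V1 by a short circuit (node 2 merges into node 0) — and find the resistance seen between A (node 1) and B (node 3).
Reduce the network between node 1 (A) and node 3 (B) by series/parallel combination:
  Rp1 = R1 ‖ R2 (parallel, both between nodes 0 and 1) = 1/(1/220 + 1/510) = 153.7 Ω
  Rp2 = R3 ‖ R4 (parallel, both between nodes 0 and 3) = 1/(1/3.9 + 1/620) = 3.876 Ω
  Rs1 = Rp1 + Rp2 (series, joined only at node 0) = 153.7 + 3.876 = 157.6 Ω
  Rp3 = R5 ‖ Rs1 (parallel, both between nodes 1 and 3) = 1/(1/2.4 + 1/157.6) = 2.364 Ω
R_th = 2.364 Ω
I_n = V_th/R_th = -0.1063/2.364 = -0.04495 A, and R_n = R_th = 2.364 Ω

Final answer: I_n = -0.04495 A, R_n = 2.364 Ω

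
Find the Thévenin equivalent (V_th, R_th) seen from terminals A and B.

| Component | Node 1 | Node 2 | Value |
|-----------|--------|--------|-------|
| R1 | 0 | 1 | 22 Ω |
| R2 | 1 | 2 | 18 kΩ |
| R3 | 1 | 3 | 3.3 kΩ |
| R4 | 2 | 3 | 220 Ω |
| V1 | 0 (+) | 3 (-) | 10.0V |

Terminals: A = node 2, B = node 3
Step 1 — V_th is the open-circuit voltage V_A - V_B (nothing connected across the terminals).
Nodal analysis, taking node 3 as the 0 V reference.
Source V1 fixes V_0 = 10 V.
KCL at each unknown node (sum of currents leaving = 0; resistances in Ω):
  Node 1: (V_1 - 10)/22 + (V_1 - V_2)/18000 + (V_1 - 0)/3300 = 0
  Node 2: (V_2 - V_1)/18000 + (V_2 - 0)/220 = 0
Collecting terms (coefficients in siemens):
  0.04581·V_1 - 0.00005556·V_2 = 0.4545
  0.004601·V_2 - 0.00005556·V_1 = 0
Determinant D = (0.04581)(0.004601) - (-0.00005556)(-0.00005556) = 0.0002108
V_1 = [(0.4545)(0.004601) - (-0.00005556)(0)]/D = 9.922 V
V_2 = [(0.04581)(0) - (0.4545)(-0.00005556)]/D = 0.1198 V
V_th = V_2 - V_3 = 0.1198 - 0 = 0.1198 V
Step 2 — R_th: zero the source — replace V1 by a short circuit (node 3 merges into node 0) — and find the resistance seen between A (node 2) and B (node 0).
Reduce the network between node 2 (A) and node 0 (B) by series/parallel combination:
  Rp1 = R1 ‖ R3 (parallel, both between nodes 0 and 1) = 1/(1/22 + 1/3300) = 21.85 Ω
  Rs1 = R2 + Rp1 (series, joined only at node 1) = 18000 + 21.85 = 18020 Ω
  Rp2 = R4 ‖ Rs1 (parallel, both between nodes 0 and 2) = 1/(1/220 + 1/18020) = 217.3 Ω
R_th = 217.3 Ω

Final answer: V_th = 0.1198 V, R_th = 217.3 Ω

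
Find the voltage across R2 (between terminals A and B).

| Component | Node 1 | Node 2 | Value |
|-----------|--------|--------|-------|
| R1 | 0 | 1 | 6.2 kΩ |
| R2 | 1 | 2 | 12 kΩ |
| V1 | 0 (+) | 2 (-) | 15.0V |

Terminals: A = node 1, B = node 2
R1 and R2 are in series across V1 (node 0 → node 1 → node 2), and the output A–B is taken across R2, so this is a voltage divider.
Series current: I = V1/(R1 + R2) = 15/(6200 + 12000) = 15/18200 = 0.0008242 A
V_R2 = I × R2 = V1 × R2/(R1 + R2) = 15 × 12000/18200 = 9.89 V

Final answer: 9.89 V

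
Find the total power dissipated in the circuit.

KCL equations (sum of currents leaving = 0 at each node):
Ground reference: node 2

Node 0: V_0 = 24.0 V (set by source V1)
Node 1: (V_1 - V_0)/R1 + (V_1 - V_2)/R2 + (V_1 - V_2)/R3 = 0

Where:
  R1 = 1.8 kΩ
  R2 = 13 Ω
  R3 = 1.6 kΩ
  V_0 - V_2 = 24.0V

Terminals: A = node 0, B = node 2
Nodal analysis, taking node 2 as the 0 V reference.
Source V1 fixes V_0 = 24 V.
KCL at each unknown node (sum of currents leaving = 0; resistances in Ω):
  Node 1: (V_1 - 24)/1800 + (V_1 - 0)/13 + (V_1 - 0)/1600 = 0
Collecting terms: 0.0781 × V_1 = 0.01333  =>  V_1 = 0.1707 V
Power in each resistor, P = (ΔV)²/R:
  P_R1 = (24 - 0.1707)²/1800 = 0.3155 W
  P_R2 = (0.1707 - 0)²/13 = 0.002242 W
  P_R3 = (0.1707 - 0)²/1600 = 0.00001821 W
P_total = P_R1 + P_R2 + P_R3 = 0.3177 W

Final answer: 0.3177 W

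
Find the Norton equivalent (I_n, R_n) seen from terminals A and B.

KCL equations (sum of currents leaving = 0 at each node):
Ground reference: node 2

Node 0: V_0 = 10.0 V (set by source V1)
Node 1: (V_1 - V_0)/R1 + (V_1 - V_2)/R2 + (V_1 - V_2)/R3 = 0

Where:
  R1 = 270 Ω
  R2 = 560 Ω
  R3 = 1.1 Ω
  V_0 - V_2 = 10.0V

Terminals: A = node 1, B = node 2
Find the Thévenin equivalent first; then I_n = V_th/R_th and R_n = R_th.
Step 1 — V_th is the open-circuit voltage V_A - V_B (nothing connected across the terminals).
Nodal analysis, taking node 2 as the 0 V reference.
Source V1 fixes V_0 = 10 V.
KCL at each unknown node (sum of currents leaving = 0; resistances in Ω):
  Node 1: (V_1 - 10)/270 + (V_1 - 0)/560 + (V_1 - 0)/1.1 = 0
Collecting terms: 0.9146 × V_1 = 0.03704  =>  V_1 = 0.0405 V
V_th = V_1 - V_2 = 0.0405 - 0 = 0.0405 V
Step 2 — R_th: zero the source — replace V1 by a short circuit (node 2 merges into node 0) — and find the resistance seen between A (node 1) and B (node 0).
Reduce the network between node 1 (A) and node 0 (B) by series/parallel combination:
  Rp1 = R1 ‖ R2 ‖ R3 (parallel, all between nodes 0 and 1) = 1/(1/270 + 1/560 + 1/1.1) = 1.093 Ω
R_th = 1.093 Ω
I_n = V_th/R_th = 0.0405/1.093 = 0.03704 A, and R_n = R_th = 1.093 Ω

Final answer: I_n = 0.03704 A, R_n = 1.093 Ω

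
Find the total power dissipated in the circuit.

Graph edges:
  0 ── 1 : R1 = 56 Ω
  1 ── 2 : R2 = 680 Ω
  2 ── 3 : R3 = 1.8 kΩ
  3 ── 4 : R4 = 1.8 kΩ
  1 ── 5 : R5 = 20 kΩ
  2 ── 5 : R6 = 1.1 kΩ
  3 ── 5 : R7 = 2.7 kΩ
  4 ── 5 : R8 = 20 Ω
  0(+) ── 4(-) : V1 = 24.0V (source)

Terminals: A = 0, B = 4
Nodal analysis, taking node 4 as the 0 V reference.
Source V1 fixes V_0 = 24 V.
KCL at each unknown node (sum of currents leaving = 0; resistances in Ω):
  Node 1: (V_1 - 24)/56 + (V_1 - V_2)/680 + (V_1 - V_5)/20000 = 0
  Node 2: (V_2 - V_1)/680 + (V_2 - V_3)/1800 + (V_2 - V_5)/1100 = 0
  Node 3: (V_3 - V_2)/1800 + (V_3 - 0)/1800 + (V_3 - V_5)/2700 = 0
  Node 5: (V_5 - V_1)/20000 + (V_5 - V_2)/1100 + (V_5 - V_3)/2700 + (V_5 - 0)/20 = 0
Collecting terms (coefficients in siemens):
  0.01938·V_1 - 0.001471·V_2 - 0.00005·V_5 = 0.4286
  0.002935·V_2 - 0.001471·V_1 - 0.0005556·V_3 - 0.0009091·V_5 = 0
  0.001481·V_3 - 0.0005556·V_2 - 0.0003704·V_5 = 0
  0.05133·V_5 - 0.00005·V_1 - 0.0009091·V_2 - 0.0003704·V_3 = 0
Solving these 4 simultaneous equations (Gaussian elimination) gives:
  V_1 = 23.07 V, V_2 = 12.55 V, V_3 = 4.775 V, V_5 = 0.2792 V
Power in each resistor, P = (ΔV)²/R:
  P_R1 = (24 - 23.07)²/56 = 0.01545 W
  P_R2 = (23.07 - 12.55)²/680 = 0.1628 W
  P_R3 = (12.55 - 4.775)²/1800 = 0.03357 W
  P_R4 = (4.775 - 0)²/1800 = 0.01267 W
  P_R5 = (23.07 - 0.2792)²/20000 = 0.02597 W
  P_R6 = (12.55 - 0.2792)²/1100 = 0.1369 W
  P_R7 = (4.775 - 0.2792)²/2700 = 0.007488 W
  P_R8 = (0 - 0.2792)²/20 = 0.003897 W
P_total = P_R1 + P_R2 + P_R3 + P_R4 + P_R5 + P_R6 + P_R7 + P_R8 = 0.3987 W

Final answer: 0.3987 W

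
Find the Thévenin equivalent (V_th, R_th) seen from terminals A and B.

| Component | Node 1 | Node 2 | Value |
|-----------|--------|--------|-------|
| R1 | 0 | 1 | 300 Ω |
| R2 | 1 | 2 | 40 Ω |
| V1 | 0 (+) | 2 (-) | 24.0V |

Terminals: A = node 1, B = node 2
Step 1 — V_th is the open-circuit voltage V_A - V_B (nothing connected across the terminals).
Nodal analysis, taking node 2 as the 0 V reference.
Source V1 fixes V_0 = 24 V.
KCL at each unknown node (sum of currents leaving = 0; resistances in Ω):
  Node 1: (V_1 - 24)/300 + (V_1 - 0)/40 = 0
Collecting terms: 0.02833 × V_1 = 0.08  =>  V_1 = 2.824 V
V_th = V_1 - V_2 = 2.824 - 0 = 2.824 V
Step 2 — R_th: zero the source — replace V1 by a short circuit (node 2 merges into node 0) — and find the resistance seen between A (node 1) and B (node 0).
Reduce the network between node 1 (A) and node 0 (B) by series/parallel combination:
  Rp1 = R1 ‖ R2 (parallel, both between nodes 0 and 1) = 1/(1/300 + 1/40) = 35.29 Ω
R_th = 35.29 Ω

Final answer: V_th = 2.824 V, R_th = 35.29 Ω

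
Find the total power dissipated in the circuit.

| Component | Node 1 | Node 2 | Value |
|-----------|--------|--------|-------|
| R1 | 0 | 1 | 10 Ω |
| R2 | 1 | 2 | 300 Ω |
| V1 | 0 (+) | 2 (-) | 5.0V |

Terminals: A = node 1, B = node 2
Nodal analysis, taking node 2 as the 0 V reference.
Source V1 fixes V_0 = 5 V.
KCL at each unknown node (sum of currents leaving = 0; resistances in Ω):
  Node 1: (V_1 - 5)/10 + (V_1 - 0)/300 = 0
Collecting terms: 0.1033 × V_1 = 0.5  =>  V_1 = 4.839 V
Power in each resistor, P = (ΔV)²/R:
  P_R1 = (5 - 4.839)²/10 = 0.002601 W
  P_R2 = (4.839 - 0)²/300 = 0.07804 W
P_total = P_R1 + P_R2 = 0.08065 W

Final answer: 0.08065 W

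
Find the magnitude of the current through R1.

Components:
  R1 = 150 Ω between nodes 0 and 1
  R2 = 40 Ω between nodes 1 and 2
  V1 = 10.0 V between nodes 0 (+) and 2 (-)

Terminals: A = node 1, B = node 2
Nodal analysis, taking node 2 as the 0 V reference.
Source V1 fixes V_0 = 10 V.
KCL at each unknown node (sum of currents leaving = 0; resistances in Ω):
  Node 1: (V_1 - 10)/150 + (V_1 - 0)/40 = 0
Collecting terms: 0.03167 × V_1 = 0.06667  =>  V_1 = 2.105 V
I_R1 = (V_0 - V_1)/R1 = (10 - 2.105)/150 = 0.05263 A
|I_R1| = 0.05263 A

Final answer: |I_R1| = 0.05263 A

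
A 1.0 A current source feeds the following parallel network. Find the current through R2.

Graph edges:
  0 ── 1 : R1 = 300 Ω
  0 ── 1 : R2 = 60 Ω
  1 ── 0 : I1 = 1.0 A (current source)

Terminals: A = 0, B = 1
All resistors sit directly between nodes 0 and 1, so they are in parallel and share one voltage V; the full source current 1 A splits among them.
1/R_par = 1/300 + 1/60 = 0.02 S  =>  R_par = 50 Ω
V = I × R_par = 1 × 50 = 50 V
I_R2 = V/R2 = 50/60 = 0.8333 A

Final answer: 0.8333 A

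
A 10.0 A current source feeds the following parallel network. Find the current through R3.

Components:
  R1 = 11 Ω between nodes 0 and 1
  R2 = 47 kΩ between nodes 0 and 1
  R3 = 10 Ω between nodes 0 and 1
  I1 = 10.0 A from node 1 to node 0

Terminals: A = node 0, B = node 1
All resistors sit directly between nodes 0 and 1, so they are in parallel and share one voltage V; the full source current 10 A splits among them.
1/R_par = 1/11 + 1/47000 + 1/10 = 0.1909 S  =>  R_par = 5.238 Ω
V = I × R_par = 10 × 5.238 = 52.38 V
I_R3 = V/R3 = 52.38/10 = 5.238 A

Final answer: 5.238 A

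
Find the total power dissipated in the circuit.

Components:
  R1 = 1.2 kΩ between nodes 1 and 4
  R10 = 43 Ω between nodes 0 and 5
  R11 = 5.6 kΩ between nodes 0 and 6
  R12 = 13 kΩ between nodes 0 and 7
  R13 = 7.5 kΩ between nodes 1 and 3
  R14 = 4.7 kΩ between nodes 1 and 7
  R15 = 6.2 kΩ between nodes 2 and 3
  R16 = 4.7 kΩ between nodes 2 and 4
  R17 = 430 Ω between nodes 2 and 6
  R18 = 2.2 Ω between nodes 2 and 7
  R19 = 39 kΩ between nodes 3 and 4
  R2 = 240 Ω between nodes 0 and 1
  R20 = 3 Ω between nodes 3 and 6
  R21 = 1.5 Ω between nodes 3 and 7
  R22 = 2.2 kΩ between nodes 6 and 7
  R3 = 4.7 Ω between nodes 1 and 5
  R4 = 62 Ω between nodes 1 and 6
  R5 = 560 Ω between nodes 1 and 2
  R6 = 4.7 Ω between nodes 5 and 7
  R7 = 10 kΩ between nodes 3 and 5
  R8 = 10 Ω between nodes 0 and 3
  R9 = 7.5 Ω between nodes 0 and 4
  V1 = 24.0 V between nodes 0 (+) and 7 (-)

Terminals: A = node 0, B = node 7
Nodal analysis, taking node 7 as the 0 V reference.
Source V1 fixes V_0 = 24 V.
KCL at each unknown node (sum of currents leaving = 0; resistances in Ω):
  Node 1: (V_1 - V_4)/1200 + (V_1 - 24)/240 + (V_1 - V_5)/4.7 + (V_1 - V_6)/62 + (V_1 - V_2)/560 + (V_1 - V_3)/7500 + (V_1 - 0)/4700 = 0
  Node 2: (V_2 - V_1)/560 + (V_2 - V_3)/6200 + (V_2 - V_4)/4700 + (V_2 - V_6)/430 + (V_2 - 0)/2.2 = 0
  Node 3: (V_3 - V_5)/10000 + (V_3 - 24)/10 + (V_3 - V_1)/7500 + (V_3 - V_2)/6200 + (V_3 - V_4)/39000 + (V_3 - V_6)/3 + (V_3 - 0)/1.5 = 0
  Node 4: (V_4 - V_1)/1200 + (V_4 - 24)/7.5 + (V_4 - V_2)/4700 + (V_4 - V_3)/39000 = 0
  Node 5: (V_5 - V_1)/4.7 + (V_5 - 0)/4.7 + (V_5 - V_3)/10000 + (V_5 - 24)/43 = 0
  Node 6: (V_6 - V_1)/62 + (V_6 - 24)/5600 + (V_6 - V_2)/430 + (V_6 - V_3)/3 + (V_6 - 0)/2200 = 0
Collecting terms (coefficients in siemens):
  0.236·V_1 - 0.001786·V_2 - 0.0001333·V_3 - 0.0008333·V_4 - 0.2128·V_5 - 0.01613·V_6 = 0.1
  0.459·V_2 - 0.001786·V_1 - 0.0001613·V_3 - 0.0002128·V_4 - 0.002326·V_6 = 0
  1.1·V_3 - 0.0001333·V_1 - 0.0001613·V_2 - 0.00002564·V_4 - 0.0001·V_5 - 0.3333·V_6 = 2.4
  0.1344·V_4 - 0.0008333·V_1 - 0.0002128·V_2 - 0.00002564·V_3 = 3.2
  0.4489·V_5 - 0.2128·V_1 - 0.0001·V_3 = 0.5581
  0.3524·V_6 - 0.01613·V_1 - 0.002326·V_2 - 0.3333·V_3 = 0.004286
Solving these 6 simultaneous equations (Gaussian elimination) gives:
  V_1 = 3.22 V, V_2 = 0.04046 V, V_3 = 3.126 V, V_4 = 23.83 V
  V_5 = 2.77 V, V_6 = 3.117 V
Power in each resistor, P = (ΔV)²/R:
  P_R1 = (3.22 - 23.83)²/1200 = 0.3539 W
  P_R2 = (24 - 3.22)²/240 = 1.799 W
  P_R3 = (3.22 - 2.77)²/4.7 = 0.04305 W
  P_R4 = (3.22 - 3.117)²/62 = 0.0001728 W
  P_R5 = (3.22 - 0.04046)²/560 = 0.01806 W
  P_R6 = (2.77 - 0)²/4.7 = 1.633 W
  P_R7 = (3.126 - 2.77)²/10000 = 0.00001266 W
  P_R8 = (24 - 3.126)²/10 = 43.57 W
  P_R9 = (24 - 23.83)²/7.5 = 0.003887 W
  P_R10 = (24 - 2.77)²/43 = 10.48 W
  P_R11 = (24 - 3.117)²/5600 = 0.07788 W
  P_R12 = (24 - 0)²/13000 = 0.04431 W
  P_R13 = (3.22 - 3.126)²/7500 = 0.000001178 W
  P_R14 = (3.22 - 0)²/4700 = 0.002206 W
  P_R15 = (0.04046 - 3.126)²/6200 = 0.001536 W
  P_R16 = (0.04046 - 23.83)²/4700 = 0.1204 W
  P_R17 = (0.04046 - 3.117)²/430 = 0.02201 W
  P_R18 = (0.04046 - 0)²/2.2 = 0.0007442 W
  P_R19 = (3.126 - 23.83)²/39000 = 0.01099 W
  P_R20 = (3.126 - 3.117)²/3 = 0.00003019 W
  P_R21 = (3.126 - 0)²/1.5 = 6.516 W
  P_R22 = (3.117 - 0)²/2200 = 0.004416 W
P_total = P_R1 + P_R2 + P_R3 + P_R4 + P_R5 + P_R6 + P_R7 + P_R8 + P_R9 + P_R10 + P_R11 + P_R12 + P_R13 + P_R14 + P_R15 + P_R16 + P_R17 + P_R18 + P_R19 + P_R20 + P_R21 + P_R22 = 64.7 W

Final answer: 64.7 W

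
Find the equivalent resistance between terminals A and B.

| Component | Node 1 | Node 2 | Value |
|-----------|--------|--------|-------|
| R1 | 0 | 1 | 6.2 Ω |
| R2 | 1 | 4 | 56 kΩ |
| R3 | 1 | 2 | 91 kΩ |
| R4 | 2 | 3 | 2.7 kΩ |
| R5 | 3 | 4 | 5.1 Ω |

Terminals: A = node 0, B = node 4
Reduce the network between node 0 (A) and node 4 (B) by series/parallel combination:
  Rs1 = R3 + R4 (series, joined only at node 2) = 91000 + 2700 = 93700 Ω
  Rs2 = R5 + Rs1 (series, joined only at node 3) = 5.1 + 93700 = 93710 Ω
  Rp1 = R2 ‖ Rs2 (parallel, both between nodes 1 and 4) = 1/(1/56000 + 1/93710) = 35050 Ω
  Rs3 = R1 + Rp1 (series, joined only at node 1) = 6.2 + 35050 = 35060 Ω
R_eq = 35.06 kΩ

Final answer: 35.06 kΩ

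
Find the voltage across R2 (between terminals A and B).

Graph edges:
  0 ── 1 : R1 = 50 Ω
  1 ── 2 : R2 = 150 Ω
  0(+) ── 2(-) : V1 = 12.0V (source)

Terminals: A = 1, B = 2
R1 and R2 are in series across V1 (node 0 → node 1 → node 2), and the output A–B is taken across R2, so this is a voltage divider.
Series current: I = V1/(R1 + R2) = 12/(50 + 150) = 12/200 = 0.06 A
V_R2 = I × R2 = V1 × R2/(R1 + R2) = 12 × 150/200 = 9 V

Final answer: 9 V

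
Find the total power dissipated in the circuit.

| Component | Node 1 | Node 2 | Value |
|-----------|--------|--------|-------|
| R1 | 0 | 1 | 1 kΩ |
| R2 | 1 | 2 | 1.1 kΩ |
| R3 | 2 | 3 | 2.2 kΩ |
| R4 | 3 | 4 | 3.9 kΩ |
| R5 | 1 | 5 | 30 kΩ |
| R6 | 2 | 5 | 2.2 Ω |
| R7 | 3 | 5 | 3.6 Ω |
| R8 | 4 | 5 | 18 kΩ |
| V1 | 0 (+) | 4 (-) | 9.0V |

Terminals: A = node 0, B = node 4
Nodal analysis, taking node 4 as the 0 V reference.
Source V1 fixes V_0 = 9 V.
KCL at each unknown node (sum of currents leaving = 0; resistances in Ω):
  Node 1: (V_1 - 9)/1000 + (V_1 - V_2)/1100 + (V_1 - V_5)/30000 = 0
  Node 2: (V_2 - V_1)/1100 + (V_2 - V_3)/2200 + (V_2 - V_5)/2.2 = 0
  Node 3: (V_3 - V_2)/2200 + (V_3 - 0)/3900 + (V_3 - V_5)/3.6 = 0
  Node 5: (V_5 - V_1)/30000 + (V_5 - V_2)/2.2 + (V_5 - V_3)/3.6 + (V_5 - 0)/18000 = 0
Collecting terms (coefficients in siemens):
  0.001942·V_1 - 0.0009091·V_2 - 0.00003333·V_5 = 0.009
  0.4559·V_2 - 0.0009091·V_1 - 0.0004545·V_3 - 0.4545·V_5 = 0
  0.2785·V_3 - 0.0004545·V_2 - 0.2778·V_5 = 0
  0.7324·V_5 - 0.00003333·V_1 - 0.4545·V_2 - 0.2778·V_3 = 0
Solving these 4 simultaneous equations (Gaussian elimination) gives:
  V_1 = 7.293 V, V_2 = 5.481 V, V_3 = 5.472 V, V_5 = 5.477 V
Power in each resistor, P = (ΔV)²/R:
  P_R1 = (9 - 7.293)²/1000 = 0.002915 W
  P_R2 = (7.293 - 5.481)²/1100 = 0.002984 W
  P_R3 = (5.481 - 5.472)²/2200 = 0.00000003402 W
  P_R4 = (5.472 - 0)²/3900 = 0.007678 W
  P_R5 = (7.293 - 5.477)²/30000 = 0.0001098 W
  P_R6 = (5.481 - 5.477)²/2.2 = 0.000005939 W
  P_R7 = (5.472 - 5.477)²/3.6 = 0.000007048 W
  P_R8 = (0 - 5.477)²/18000 = 0.001667 W
P_total = P_R1 + P_R2 + P_R3 + P_R4 + P_R5 + P_R6 + P_R7 + P_R8 = 0.01537 W

Final answer: 0.01537 W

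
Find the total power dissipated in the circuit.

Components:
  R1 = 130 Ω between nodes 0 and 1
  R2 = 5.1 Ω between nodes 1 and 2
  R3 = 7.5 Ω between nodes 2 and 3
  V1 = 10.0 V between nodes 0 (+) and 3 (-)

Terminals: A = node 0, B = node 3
Nodal analysis, taking node 3 as the 0 V reference.
Source V1 fixes V_0 = 10 V.
KCL at each unknown node (sum of currents leaving = 0; resistances in Ω):
  Node 1: (V_1 - 10)/130 + (V_1 - V_2)/5.1 = 0
  Node 2: (V_2 - V_1)/5.1 + (V_2 - 0)/7.5 = 0
Collecting terms (coefficients in siemens):
  0.2038·V_1 - 0.1961·V_2 = 0.07692
  0.3294·V_2 - 0.1961·V_1 = 0
Determinant D = (0.2038)(0.3294) - (-0.1961)(-0.1961) = 0.02868
V_1 = [(0.07692)(0.3294) - (-0.1961)(0)]/D = 0.8836 V
V_2 = [(0.2038)(0) - (0.07692)(-0.1961)]/D = 0.5259 V
Power in each resistor, P = (ΔV)²/R:
  P_R1 = (10 - 0.8836)²/130 = 0.6393 W
  P_R2 = (0.8836 - 0.5259)²/5.1 = 0.02508 W
  P_R3 = (0.5259 - 0)²/7.5 = 0.03688 W
P_total = P_R1 + P_R2 + P_R3 = 0.7013 W

Final answer: 0.7013 W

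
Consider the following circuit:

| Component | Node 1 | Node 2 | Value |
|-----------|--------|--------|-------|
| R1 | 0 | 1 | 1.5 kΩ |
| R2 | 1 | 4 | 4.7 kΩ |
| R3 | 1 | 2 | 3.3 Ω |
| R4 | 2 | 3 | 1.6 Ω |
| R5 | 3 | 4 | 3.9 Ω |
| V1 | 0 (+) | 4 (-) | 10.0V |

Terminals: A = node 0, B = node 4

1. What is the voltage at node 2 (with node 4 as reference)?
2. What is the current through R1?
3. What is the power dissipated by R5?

Nodal analysis, taking node 4 as the 0 V reference.
Source V1 fixes V_0 = 10 V.
KCL at each unknown node (sum of currents leaving = 0; resistances in Ω):
  Node 1: (V_1 - 10)/1500 + (V_1 - 0)/4700 + (V_1 - V_2)/3.3 = 0
  Node 2: (V_2 - V_1)/3.3 + (V_2 - V_3)/1.6 = 0
  Node 3: (V_3 - V_2)/1.6 + (V_3 - 0)/3.9 = 0
Collecting terms (coefficients in siemens):
  0.3039·V_1 - 0.303·V_2 = 0.006667
  0.928·V_2 - 0.303·V_1 - 0.625·V_3 = 0
  0.8814·V_3 - 0.625·V_2 = 0
Solving these 3 simultaneous equations (Gaussian elimination) gives:
  V_1 = 0.05822 V, V_2 = 0.03639 V, V_3 = 0.0258 V
Part 1:
  Read off the nodal solution: V_2 = 0.03639 V
Part 2:
  I_R1 = (V_0 - V_1)/R1 = (10 - 0.05822)/1500 = 0.006628 A
  Magnitude: I_R1 = 0.006628 A
Part 3:
  I_R5 = (V_3 - V_4)/R5 = (0.0258 - 0)/3.9 = 0.006615 A
  P_R5 = I_R5² × R5 = (0.006615)² × 3.9 = 0.0001707 W

Final answers:
1. V_2 = 0.03639 V
2. I_R1 = 0.006628 A
3. P_R5 = 0.0001707 W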